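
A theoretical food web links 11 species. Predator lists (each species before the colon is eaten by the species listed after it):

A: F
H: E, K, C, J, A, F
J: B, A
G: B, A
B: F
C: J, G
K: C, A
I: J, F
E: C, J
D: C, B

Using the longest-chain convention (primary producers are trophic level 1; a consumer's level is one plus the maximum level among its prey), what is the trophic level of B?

Trophic level 5

H is a producer → level 1.
E eats H → level 2.
C eats E (level 2); other prey at levels: D 1, H 1, K 2 → level 3.
J eats C (level 3); other prey at levels: I 1, H 1, E 2 → level 4.
B eats J (level 4); other prey at levels: D 1, G 4 → level 5.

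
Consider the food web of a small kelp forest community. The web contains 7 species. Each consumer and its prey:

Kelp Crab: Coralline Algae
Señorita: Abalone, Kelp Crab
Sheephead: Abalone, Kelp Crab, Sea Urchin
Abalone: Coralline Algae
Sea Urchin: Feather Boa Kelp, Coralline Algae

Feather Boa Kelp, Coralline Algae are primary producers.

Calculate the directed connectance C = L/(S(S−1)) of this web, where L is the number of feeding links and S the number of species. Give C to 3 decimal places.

The web has S = 7 species and L = 9 feeding links.
C = L / (S(S−1)) = 9 / 42 = 0.2143 ≈ 0.214.

C = 0.214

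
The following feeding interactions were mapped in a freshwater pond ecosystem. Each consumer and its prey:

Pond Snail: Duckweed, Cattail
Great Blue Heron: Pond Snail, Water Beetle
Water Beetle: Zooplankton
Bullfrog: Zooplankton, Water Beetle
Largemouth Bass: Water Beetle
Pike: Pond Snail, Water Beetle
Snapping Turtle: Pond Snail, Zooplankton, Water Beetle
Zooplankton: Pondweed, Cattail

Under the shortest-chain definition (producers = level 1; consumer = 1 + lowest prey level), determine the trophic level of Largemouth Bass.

Pondweed is a producer → level 1.
Zooplankton eats Pondweed → level 2.
Water Beetle eats Zooplankton → level 3.
Largemouth Bass eats Water Beetle → level 4.
No prey of Largemouth Bass is below level 3, so 4 is the minimum.

Trophic level 4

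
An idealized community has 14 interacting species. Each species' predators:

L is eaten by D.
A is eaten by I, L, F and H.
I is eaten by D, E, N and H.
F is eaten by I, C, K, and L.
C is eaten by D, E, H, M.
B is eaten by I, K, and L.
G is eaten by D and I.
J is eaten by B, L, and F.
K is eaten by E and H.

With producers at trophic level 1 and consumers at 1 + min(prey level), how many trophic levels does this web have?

4

Producers (level 1): A, G, J.
Following each consumer down to its lowest-level prey: A → F → C → M (levels 1 through 4).
All prey of M (C 3) are at level 3 or above, so M is at level 1 + 3 = 4.
Every consumer has at least one prey at level 3 or below, so none exceeds level 4.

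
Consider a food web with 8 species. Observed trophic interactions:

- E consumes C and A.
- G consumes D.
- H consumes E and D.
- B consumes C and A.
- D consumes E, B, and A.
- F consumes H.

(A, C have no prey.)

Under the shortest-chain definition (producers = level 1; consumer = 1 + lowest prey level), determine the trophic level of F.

Trophic level 4

A is a producer → level 1.
E eats A → level 2.
H eats E → level 3.
F eats H → level 4.
No prey of F is below level 3, so 4 is the minimum.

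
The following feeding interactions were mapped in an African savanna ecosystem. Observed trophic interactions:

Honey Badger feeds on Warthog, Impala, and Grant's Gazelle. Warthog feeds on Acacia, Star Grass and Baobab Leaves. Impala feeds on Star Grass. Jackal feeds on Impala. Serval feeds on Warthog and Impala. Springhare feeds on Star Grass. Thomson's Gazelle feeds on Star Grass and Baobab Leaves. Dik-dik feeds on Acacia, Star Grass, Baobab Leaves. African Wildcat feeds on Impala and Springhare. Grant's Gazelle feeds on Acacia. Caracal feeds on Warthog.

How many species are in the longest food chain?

One longest chain: Star Grass → Springhare → African Wildcat.
It has 3 species and 2 links.

3 species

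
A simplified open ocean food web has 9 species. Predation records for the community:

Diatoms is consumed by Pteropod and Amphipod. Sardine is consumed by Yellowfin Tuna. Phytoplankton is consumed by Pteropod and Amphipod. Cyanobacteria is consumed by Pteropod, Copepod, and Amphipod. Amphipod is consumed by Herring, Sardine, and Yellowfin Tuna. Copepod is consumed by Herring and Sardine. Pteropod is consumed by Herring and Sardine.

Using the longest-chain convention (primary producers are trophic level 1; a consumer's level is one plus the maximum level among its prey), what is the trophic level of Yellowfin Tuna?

Cyanobacteria is a producer → level 1.
Copepod eats Cyanobacteria → level 2.
Sardine eats Copepod (level 2); other prey at levels: Pteropod 2, Amphipod 2 → level 3.
Yellowfin Tuna eats Sardine (level 3); other prey at levels: Amphipod 2 → level 4.

Trophic level 4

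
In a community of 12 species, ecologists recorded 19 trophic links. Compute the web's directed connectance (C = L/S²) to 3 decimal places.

C = 0.132

The web has S = 12 species and L = 19 feeding links.
C = L / S² = 19 / 144 = 0.1319 ≈ 0.132.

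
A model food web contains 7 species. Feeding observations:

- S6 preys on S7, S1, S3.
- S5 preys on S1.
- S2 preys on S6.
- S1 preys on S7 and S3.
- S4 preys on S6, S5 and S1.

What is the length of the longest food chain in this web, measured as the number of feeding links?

3 links

One longest chain: S7 → S1 → S6 → S2.
It has 4 species and 3 links.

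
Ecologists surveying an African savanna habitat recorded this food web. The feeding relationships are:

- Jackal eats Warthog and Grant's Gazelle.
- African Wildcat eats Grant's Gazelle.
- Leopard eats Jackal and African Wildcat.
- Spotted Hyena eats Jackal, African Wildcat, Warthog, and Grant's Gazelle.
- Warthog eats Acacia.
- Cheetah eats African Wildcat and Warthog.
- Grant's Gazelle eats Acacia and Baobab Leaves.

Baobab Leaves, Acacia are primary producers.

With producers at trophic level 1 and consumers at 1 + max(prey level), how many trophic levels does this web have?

Producers (level 1): Baobab Leaves, Acacia.
Baobab Leaves → Grant's Gazelle → African Wildcat → Leopard gives Leopard level 4.
No species has a prey at level 4, so no species reaches level 5.

4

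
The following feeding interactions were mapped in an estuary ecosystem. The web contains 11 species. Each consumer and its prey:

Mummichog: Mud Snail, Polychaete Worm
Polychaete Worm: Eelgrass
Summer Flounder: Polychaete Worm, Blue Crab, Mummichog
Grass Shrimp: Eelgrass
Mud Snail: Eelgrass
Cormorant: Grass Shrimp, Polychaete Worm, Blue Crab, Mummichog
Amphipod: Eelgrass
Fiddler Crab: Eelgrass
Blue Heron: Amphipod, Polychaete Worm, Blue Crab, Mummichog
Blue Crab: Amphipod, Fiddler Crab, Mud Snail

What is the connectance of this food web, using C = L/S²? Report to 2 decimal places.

C = 0.17

The web has S = 11 species and L = 21 feeding links.
C = L / S² = 21 / 121 = 0.1736 ≈ 0.17.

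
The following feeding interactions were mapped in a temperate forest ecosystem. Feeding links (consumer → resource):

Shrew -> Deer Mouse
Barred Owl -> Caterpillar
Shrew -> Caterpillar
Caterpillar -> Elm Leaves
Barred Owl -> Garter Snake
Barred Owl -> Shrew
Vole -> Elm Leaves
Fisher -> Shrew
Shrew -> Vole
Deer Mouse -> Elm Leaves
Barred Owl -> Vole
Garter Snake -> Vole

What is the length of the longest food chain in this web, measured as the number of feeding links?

3 links

One longest chain: Elm Leaves → Vole → Shrew → Barred Owl.
It has 4 species and 3 links.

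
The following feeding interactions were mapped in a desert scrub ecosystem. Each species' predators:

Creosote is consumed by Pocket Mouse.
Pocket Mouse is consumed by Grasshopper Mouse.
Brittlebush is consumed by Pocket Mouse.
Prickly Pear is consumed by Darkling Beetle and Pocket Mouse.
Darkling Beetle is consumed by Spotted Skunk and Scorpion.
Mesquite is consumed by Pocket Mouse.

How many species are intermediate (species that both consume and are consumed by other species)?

2

Intermediate species (has both prey and predators): Pocket Mouse, Darkling Beetle.
Count: 2.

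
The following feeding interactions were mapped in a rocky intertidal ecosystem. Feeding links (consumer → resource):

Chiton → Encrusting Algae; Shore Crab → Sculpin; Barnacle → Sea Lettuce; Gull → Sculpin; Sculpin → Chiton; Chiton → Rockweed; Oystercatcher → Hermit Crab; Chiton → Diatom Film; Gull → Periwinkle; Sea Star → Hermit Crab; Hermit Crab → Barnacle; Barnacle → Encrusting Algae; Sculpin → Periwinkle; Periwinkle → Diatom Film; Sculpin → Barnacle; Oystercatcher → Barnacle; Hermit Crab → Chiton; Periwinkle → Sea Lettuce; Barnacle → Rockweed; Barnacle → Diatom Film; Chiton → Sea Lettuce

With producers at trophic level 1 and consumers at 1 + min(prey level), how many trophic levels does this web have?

Producers (level 1): Diatom Film, Rockweed, Sea Lettuce, Encrusting Algae.
Following each consumer down to its lowest-level prey: Diatom Film → Chiton → Hermit Crab → Sea Star (levels 1 through 4).
All prey of Sea Star (Hermit Crab 3) are at level 3 or above, so Sea Star is at level 1 + 3 = 4.
Every consumer has at least one prey at level 3 or below, so none exceeds level 4.

4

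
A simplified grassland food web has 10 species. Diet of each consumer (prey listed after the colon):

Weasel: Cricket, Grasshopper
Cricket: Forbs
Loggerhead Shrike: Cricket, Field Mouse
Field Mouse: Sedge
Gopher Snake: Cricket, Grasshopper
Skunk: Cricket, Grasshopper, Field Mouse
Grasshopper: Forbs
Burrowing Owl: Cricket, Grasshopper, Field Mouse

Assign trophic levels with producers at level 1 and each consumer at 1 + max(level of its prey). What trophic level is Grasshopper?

Trophic level 2

Forbs is a producer → level 1.
Grasshopper eats Forbs → level 2.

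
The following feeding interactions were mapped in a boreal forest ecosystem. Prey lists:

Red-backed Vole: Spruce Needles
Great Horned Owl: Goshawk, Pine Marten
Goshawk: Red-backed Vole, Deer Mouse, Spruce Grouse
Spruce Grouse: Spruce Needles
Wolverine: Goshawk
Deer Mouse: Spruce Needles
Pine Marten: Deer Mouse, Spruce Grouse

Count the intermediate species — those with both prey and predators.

Intermediate species (has both prey and predators): Red-backed Vole, Deer Mouse, Spruce Grouse, Goshawk, Pine Marten.
Count: 5.

5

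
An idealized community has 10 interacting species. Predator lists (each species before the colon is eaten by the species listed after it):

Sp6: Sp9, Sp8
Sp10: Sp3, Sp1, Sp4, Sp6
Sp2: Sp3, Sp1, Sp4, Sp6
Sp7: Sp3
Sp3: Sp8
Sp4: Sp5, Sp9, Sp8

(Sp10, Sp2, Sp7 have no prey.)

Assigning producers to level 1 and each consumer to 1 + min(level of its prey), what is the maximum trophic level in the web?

3

Producers (level 1): Sp10, Sp2, Sp7.
Following each consumer down to its lowest-level prey: Sp10 → Sp4 → Sp9 (levels 1 through 3).
All prey of Sp9 (Sp4 2, Sp6 2) are at level 2 or above, so Sp9 is at level 1 + 2 = 3.
Every consumer has at least one prey at level 2 or below, so none exceeds level 3.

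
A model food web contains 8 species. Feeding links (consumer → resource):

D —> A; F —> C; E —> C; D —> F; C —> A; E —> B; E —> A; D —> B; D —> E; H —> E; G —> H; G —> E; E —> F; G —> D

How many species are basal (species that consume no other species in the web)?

2

Basal species (no prey listed): B, A.
Count: 2.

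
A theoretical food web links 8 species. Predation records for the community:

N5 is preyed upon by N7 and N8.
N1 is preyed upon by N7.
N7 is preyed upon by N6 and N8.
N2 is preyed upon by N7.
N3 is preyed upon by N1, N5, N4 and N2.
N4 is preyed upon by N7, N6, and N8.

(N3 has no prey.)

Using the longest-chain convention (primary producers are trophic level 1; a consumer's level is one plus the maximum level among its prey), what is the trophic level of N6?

N3 is a producer → level 1.
N2 eats N3 → level 2.
N7 eats N2 (level 2); other prey at levels: N1 2, N5 2, N4 2 → level 3.
N6 eats N7 (level 3); other prey at levels: N4 2 → level 4.

Trophic level 4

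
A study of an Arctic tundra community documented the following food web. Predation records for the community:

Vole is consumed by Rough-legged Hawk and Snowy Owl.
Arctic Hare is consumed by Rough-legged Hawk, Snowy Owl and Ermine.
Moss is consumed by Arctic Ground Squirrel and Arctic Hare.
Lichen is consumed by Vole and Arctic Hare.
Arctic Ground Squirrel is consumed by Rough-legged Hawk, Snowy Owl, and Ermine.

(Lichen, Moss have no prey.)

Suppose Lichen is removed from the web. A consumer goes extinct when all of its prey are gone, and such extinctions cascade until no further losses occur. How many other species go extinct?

1

Remove Lichen.
Round 1: Vole (all prey gone) → extinct.
No further losses. Total secondary extinctions: 1.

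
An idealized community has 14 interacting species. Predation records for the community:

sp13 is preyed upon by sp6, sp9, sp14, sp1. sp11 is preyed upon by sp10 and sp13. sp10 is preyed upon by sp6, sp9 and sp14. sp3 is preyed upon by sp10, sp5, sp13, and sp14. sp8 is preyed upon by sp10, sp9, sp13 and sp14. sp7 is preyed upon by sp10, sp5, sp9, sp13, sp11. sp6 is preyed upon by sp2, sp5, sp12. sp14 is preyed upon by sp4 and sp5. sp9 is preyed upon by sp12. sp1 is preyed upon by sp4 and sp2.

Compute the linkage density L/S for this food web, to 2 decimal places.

L/S = 2.14

There are L = 30 links among S = 14 species.
L/S = 30/14 = 2.1429 ≈ 2.14.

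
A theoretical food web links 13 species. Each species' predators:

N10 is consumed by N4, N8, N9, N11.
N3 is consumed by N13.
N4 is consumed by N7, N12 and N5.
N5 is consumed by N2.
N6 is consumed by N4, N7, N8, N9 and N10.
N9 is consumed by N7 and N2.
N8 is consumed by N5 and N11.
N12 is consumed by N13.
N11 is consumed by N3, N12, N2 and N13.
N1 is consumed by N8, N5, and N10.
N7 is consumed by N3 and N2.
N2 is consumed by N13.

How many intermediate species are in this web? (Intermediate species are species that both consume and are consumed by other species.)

Intermediate species (has both prey and predators): N10, N8, N9, N4, N5, N7, N11, N12, N2, N3.
Count: 10.

10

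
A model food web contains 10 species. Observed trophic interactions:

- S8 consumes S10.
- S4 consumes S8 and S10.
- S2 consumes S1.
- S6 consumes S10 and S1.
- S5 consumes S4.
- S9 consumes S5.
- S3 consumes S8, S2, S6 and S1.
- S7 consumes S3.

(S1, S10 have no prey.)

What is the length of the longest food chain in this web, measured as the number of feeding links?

One longest chain: S10 → S8 → S4 → S5 → S9.
It has 5 species and 4 links.

4 links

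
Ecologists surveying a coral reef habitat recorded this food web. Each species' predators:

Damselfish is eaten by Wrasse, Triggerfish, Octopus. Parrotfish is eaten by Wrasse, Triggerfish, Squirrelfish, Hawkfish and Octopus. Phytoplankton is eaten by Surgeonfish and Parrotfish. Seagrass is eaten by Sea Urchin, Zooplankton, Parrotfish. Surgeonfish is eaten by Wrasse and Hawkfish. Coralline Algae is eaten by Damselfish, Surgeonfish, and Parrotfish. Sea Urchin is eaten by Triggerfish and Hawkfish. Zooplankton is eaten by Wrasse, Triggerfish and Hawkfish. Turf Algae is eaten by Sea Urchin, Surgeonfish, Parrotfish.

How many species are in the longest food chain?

3 species

One longest chain: Coralline Algae → Parrotfish → Squirrelfish.
It has 3 species and 2 links.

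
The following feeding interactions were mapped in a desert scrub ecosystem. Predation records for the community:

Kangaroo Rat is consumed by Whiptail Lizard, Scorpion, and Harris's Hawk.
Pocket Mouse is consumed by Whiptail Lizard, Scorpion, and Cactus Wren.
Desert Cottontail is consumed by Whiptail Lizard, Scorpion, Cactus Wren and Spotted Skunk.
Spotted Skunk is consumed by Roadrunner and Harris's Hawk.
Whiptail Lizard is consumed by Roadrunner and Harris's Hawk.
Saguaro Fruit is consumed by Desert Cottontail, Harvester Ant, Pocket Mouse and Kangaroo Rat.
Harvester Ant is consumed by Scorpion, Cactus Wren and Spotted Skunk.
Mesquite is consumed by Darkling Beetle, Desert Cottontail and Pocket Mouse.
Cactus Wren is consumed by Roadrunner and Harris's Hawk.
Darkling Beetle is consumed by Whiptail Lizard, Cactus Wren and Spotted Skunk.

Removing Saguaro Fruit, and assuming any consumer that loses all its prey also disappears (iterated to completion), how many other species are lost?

2

Remove Saguaro Fruit.
Round 1: Harvester Ant (all prey gone), Kangaroo Rat (all prey gone) → extinct.
No further losses. Total secondary extinctions: 2.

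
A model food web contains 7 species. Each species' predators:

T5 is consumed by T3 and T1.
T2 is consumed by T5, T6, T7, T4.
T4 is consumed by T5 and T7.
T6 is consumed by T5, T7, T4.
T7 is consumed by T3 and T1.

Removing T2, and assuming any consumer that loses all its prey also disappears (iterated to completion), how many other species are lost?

6

Remove T2.
Round 1: T6 (all prey gone) → extinct.
Round 2: T4 (all prey gone) → extinct.
Round 3: T5 (all prey gone), T7 (all prey gone) → extinct.
Round 4: T1 (all prey gone), T3 (all prey gone) → extinct.
No further losses. Total secondary extinctions: 6.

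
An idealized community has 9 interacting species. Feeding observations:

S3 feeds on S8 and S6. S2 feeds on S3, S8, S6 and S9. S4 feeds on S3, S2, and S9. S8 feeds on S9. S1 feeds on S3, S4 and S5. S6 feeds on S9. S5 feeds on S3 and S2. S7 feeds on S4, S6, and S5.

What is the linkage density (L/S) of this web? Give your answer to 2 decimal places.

L/S = 2.11

There are L = 19 links among S = 9 species.
L/S = 19/9 = 2.1111 ≈ 2.11.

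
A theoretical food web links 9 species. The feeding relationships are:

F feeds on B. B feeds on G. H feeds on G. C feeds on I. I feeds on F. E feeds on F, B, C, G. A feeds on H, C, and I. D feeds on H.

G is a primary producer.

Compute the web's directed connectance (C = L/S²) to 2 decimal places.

C = 0.16

The web has S = 9 species and L = 13 feeding links.
C = L / S² = 13 / 81 = 0.1605 ≈ 0.16.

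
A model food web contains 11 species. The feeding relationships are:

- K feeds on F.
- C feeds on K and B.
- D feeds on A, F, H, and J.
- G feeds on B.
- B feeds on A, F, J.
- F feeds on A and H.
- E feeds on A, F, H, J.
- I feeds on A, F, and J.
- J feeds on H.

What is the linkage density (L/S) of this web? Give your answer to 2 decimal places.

There are L = 21 links among S = 11 species.
L/S = 21/11 = 1.9091 ≈ 1.91.

L/S = 1.91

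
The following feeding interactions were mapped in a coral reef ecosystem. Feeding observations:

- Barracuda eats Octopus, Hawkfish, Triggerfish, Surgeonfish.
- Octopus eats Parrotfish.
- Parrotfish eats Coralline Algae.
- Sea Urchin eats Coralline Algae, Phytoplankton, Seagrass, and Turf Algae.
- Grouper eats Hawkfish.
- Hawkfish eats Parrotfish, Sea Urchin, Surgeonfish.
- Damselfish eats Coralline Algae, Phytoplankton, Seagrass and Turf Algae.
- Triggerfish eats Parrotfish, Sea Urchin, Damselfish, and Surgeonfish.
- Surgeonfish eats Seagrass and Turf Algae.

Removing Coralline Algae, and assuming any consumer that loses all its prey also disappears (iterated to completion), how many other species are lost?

Remove Coralline Algae.
Round 1: Parrotfish (all prey gone) → extinct.
Round 2: Octopus (all prey gone) → extinct.
No further losses. Total secondary extinctions: 2.

2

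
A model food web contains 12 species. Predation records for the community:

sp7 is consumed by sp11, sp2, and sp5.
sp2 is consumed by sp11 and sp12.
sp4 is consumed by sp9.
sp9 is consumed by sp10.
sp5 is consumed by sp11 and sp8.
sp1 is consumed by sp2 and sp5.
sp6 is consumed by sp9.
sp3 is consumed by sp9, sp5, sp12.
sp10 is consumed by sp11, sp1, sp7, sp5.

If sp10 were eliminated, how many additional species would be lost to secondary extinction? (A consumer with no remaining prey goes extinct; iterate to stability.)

Remove sp10.
Round 1: sp7 (all prey gone), sp1 (all prey gone) → extinct.
Round 2: sp2 (all prey gone) → extinct.
No further losses. Total secondary extinctions: 3.

3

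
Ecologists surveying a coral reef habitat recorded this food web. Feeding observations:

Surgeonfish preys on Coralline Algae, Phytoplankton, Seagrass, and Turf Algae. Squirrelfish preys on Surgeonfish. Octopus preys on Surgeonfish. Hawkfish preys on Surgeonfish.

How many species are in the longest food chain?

One longest chain: Coralline Algae → Surgeonfish → Octopus.
It has 3 species and 2 links.

3 species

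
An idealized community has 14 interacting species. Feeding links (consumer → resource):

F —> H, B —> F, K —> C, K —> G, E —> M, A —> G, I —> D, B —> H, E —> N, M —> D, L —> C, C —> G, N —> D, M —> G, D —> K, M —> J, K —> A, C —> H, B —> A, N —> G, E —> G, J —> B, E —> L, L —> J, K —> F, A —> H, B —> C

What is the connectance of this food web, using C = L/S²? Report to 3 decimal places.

The web has S = 14 species and L = 27 feeding links.
C = L / S² = 27 / 196 = 0.1378 ≈ 0.138.

C = 0.138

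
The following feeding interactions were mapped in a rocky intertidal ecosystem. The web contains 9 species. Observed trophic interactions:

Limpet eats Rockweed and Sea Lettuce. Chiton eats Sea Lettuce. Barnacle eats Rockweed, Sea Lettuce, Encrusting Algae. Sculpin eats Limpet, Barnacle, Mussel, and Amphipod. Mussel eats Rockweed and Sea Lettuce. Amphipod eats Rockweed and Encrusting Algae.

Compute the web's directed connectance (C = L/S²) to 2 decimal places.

C = 0.17

The web has S = 9 species and L = 14 feeding links.
C = L / S² = 14 / 81 = 0.1728 ≈ 0.17.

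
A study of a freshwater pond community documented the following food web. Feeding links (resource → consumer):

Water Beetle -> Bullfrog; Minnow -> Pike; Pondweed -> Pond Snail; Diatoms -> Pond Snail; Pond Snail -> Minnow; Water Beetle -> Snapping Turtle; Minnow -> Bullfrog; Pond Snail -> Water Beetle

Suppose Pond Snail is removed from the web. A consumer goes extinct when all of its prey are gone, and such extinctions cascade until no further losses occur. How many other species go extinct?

Remove Pond Snail.
Round 1: Water Beetle (all prey gone), Minnow (all prey gone) → extinct.
Round 2: Pike (all prey gone), Bullfrog (all prey gone), Snapping Turtle (all prey gone) → extinct.
No further losses. Total secondary extinctions: 5.

5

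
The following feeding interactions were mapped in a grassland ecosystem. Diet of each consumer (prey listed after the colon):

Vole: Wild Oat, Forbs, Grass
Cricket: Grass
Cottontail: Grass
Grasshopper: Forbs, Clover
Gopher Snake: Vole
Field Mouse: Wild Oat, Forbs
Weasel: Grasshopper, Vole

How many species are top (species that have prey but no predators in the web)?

Top species (has prey, but nothing eats it): Field Mouse, Cricket, Cottontail, Weasel, Gopher Snake.
Count: 5.

5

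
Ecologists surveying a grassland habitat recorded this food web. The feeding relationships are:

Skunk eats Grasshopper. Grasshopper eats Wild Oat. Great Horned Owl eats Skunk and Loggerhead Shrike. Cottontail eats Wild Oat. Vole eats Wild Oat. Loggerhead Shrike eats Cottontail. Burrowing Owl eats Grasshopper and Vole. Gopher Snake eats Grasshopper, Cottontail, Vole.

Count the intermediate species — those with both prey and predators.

5

Intermediate species (has both prey and predators): Cottontail, Grasshopper, Vole, Loggerhead Shrike, Skunk.
Count: 5.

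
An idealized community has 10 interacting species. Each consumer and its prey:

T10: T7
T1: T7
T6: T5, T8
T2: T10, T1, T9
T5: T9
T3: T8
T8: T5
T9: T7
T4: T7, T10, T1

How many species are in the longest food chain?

One longest chain: T7 → T9 → T5 → T8 → T3.
It has 5 species and 4 links.

5 species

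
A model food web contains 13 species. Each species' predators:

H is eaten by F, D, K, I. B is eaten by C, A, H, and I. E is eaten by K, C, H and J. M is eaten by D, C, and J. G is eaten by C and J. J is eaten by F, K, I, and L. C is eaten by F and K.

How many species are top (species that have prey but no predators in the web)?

6

Top species (has prey, but nothing eats it): A, F, I, K, D, L.
Count: 6.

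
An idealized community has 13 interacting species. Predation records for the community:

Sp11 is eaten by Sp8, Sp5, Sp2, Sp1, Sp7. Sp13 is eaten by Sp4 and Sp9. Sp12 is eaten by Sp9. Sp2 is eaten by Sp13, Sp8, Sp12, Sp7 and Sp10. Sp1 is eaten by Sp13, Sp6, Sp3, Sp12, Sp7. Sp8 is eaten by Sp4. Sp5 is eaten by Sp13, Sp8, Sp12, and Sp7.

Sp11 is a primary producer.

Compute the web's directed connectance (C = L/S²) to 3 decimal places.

The web has S = 13 species and L = 23 feeding links.
C = L / S² = 23 / 169 = 0.1361 ≈ 0.136.

C = 0.136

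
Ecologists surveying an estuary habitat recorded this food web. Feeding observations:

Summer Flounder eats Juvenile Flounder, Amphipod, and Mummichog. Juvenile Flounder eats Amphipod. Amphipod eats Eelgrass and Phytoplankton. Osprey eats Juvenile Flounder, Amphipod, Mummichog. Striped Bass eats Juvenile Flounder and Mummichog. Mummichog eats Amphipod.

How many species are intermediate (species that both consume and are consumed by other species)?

3

Intermediate species (has both prey and predators): Amphipod, Mummichog, Juvenile Flounder.
Count: 3.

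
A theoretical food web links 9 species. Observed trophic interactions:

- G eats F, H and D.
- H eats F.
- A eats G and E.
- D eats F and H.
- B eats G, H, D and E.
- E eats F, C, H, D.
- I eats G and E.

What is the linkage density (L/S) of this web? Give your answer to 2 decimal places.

L/S = 2.00

There are L = 18 links among S = 9 species.
L/S = 18/9 = 2.0000 ≈ 2.00.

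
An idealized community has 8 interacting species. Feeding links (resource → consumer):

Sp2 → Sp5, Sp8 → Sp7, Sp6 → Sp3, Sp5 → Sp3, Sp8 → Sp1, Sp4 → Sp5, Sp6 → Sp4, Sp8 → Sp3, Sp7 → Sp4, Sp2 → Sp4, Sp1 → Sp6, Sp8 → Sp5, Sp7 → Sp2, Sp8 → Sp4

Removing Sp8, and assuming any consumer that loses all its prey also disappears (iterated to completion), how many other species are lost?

Remove Sp8.
Round 1: Sp7 (all prey gone), Sp1 (all prey gone) → extinct.
Round 2: Sp6 (all prey gone), Sp2 (all prey gone) → extinct.
Round 3: Sp4 (all prey gone) → extinct.
Round 4: Sp5 (all prey gone) → extinct.
Round 5: Sp3 (all prey gone) → extinct.
No further losses. Total secondary extinctions: 7.

7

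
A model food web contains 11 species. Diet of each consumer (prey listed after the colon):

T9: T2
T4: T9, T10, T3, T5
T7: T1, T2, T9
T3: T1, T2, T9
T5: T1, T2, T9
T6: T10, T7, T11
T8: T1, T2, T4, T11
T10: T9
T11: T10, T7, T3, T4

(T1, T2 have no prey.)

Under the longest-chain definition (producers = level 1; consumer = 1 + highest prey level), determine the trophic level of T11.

T2 is a producer → level 1.
T9 eats T2 → level 2.
T10 eats T9 → level 3.
T4 eats T10 (level 3); other prey at levels: T9 2, T3 3, T5 3 → level 4.
T11 eats T4 (level 4); other prey at levels: T10 3, T7 3, T3 3 → level 5.

Trophic level 5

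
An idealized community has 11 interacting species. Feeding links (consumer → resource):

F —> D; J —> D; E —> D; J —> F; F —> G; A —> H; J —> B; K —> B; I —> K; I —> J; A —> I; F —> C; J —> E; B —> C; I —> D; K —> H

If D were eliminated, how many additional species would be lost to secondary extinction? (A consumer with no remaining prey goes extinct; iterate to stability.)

Remove D.
Round 1: E (all prey gone) → extinct.
No further losses. Total secondary extinctions: 1.

1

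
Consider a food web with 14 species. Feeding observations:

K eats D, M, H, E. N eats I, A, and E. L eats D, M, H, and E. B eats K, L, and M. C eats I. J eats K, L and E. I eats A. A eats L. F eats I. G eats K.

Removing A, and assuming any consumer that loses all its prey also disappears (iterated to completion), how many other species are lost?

Remove A.
Round 1: I (all prey gone) → extinct.
Round 2: F (all prey gone), C (all prey gone) → extinct.
No further losses. Total secondary extinctions: 3.

3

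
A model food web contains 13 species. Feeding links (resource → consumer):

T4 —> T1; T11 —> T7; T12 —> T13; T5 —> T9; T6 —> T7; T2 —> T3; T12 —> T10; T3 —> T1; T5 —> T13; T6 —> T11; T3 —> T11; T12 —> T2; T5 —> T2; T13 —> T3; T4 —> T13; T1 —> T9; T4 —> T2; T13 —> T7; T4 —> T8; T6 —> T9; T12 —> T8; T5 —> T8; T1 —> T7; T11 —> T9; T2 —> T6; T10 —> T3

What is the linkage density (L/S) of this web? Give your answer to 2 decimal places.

There are L = 26 links among S = 13 species.
L/S = 26/13 = 2.0000 ≈ 2.00.

L/S = 2.00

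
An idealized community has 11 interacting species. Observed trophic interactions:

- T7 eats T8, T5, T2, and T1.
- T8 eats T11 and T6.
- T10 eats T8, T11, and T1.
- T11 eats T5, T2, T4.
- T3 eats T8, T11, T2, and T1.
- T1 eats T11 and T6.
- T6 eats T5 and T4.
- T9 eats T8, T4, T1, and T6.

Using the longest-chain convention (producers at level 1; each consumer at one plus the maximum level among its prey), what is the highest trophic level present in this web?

4

Producers (level 1): T2, T5, T4.
T2 → T11 → T1 → T7 gives T7 level 4.
No species has a prey at level 4, so no species reaches level 5.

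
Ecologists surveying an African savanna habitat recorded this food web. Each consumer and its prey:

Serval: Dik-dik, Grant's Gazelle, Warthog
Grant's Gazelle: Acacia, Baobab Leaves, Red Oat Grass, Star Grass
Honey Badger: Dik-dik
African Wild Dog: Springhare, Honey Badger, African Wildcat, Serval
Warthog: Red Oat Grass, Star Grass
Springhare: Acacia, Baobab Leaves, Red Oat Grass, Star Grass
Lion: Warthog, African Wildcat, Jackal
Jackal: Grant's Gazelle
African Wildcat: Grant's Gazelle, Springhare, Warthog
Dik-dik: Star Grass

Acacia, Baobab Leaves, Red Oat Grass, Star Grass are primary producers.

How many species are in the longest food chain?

4 species

One longest chain: Star Grass → Dik-dik → Honey Badger → African Wild Dog.
It has 4 species and 3 links.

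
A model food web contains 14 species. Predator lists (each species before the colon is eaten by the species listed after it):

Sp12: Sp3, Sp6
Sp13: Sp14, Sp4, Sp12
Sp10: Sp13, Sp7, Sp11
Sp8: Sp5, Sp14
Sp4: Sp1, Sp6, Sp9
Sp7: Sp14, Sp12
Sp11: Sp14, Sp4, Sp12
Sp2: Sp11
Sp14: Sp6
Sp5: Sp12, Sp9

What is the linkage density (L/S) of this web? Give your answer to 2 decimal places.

There are L = 22 links among S = 14 species.
L/S = 22/14 = 1.5714 ≈ 1.57.

L/S = 1.57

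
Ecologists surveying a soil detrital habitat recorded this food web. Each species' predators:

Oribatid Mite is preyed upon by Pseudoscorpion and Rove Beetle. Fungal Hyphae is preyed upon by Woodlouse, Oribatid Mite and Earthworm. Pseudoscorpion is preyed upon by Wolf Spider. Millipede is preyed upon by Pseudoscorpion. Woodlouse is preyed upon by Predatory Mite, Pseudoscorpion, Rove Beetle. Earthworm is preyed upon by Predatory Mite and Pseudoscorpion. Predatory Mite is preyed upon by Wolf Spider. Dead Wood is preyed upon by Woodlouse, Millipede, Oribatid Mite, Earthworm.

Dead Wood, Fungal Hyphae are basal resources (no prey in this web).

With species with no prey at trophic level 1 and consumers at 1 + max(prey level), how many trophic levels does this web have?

Basal resources (level 1): Dead Wood, Fungal Hyphae.
Dead Wood → Woodlouse → Predatory Mite → Wolf Spider gives Wolf Spider level 4.
No species has a prey at level 4, so no species reaches level 5.

4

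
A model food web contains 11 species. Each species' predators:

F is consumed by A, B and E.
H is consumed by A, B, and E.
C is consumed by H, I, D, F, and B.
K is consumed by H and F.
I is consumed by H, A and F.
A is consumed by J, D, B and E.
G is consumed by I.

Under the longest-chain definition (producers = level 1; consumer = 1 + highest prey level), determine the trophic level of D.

C is a producer → level 1.
I eats C (level 1); other prey at levels: G 1 → level 2.
F eats I (level 2); other prey at levels: C 1, K 1 → level 3.
A eats F (level 3); other prey at levels: I 2, H 3 → level 4.
D eats A (level 4); other prey at levels: C 1 → level 5.

Trophic level 5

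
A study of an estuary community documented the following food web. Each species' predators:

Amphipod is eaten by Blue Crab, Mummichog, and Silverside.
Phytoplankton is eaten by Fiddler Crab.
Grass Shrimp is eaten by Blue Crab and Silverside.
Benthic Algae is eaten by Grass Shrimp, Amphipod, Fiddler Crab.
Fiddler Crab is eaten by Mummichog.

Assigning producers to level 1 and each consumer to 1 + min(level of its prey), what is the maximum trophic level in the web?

3

Producers (level 1): Benthic Algae, Phytoplankton.
Following each consumer down to its lowest-level prey: Benthic Algae → Fiddler Crab → Mummichog (levels 1 through 3).
All prey of Mummichog (Fiddler Crab 2, Amphipod 2) are at level 2 or above, so Mummichog is at level 1 + 2 = 3.
Every consumer has at least one prey at level 2 or below, so none exceeds level 3.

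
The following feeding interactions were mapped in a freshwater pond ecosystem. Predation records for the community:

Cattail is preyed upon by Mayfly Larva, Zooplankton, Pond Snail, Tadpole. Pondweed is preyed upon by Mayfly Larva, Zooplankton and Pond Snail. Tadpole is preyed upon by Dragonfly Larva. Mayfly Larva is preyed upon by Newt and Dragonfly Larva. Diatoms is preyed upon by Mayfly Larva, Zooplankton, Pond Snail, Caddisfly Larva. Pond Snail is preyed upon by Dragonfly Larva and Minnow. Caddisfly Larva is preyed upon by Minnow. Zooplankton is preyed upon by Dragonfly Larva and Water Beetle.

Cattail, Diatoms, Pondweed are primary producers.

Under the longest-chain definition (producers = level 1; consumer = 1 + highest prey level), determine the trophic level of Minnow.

Cattail is a producer → level 1.
Pond Snail eats Cattail (level 1); other prey at levels: Diatoms 1, Pondweed 1 → level 2.
Minnow eats Pond Snail (level 2); other prey at levels: Caddisfly Larva 2 → level 3.

Trophic level 3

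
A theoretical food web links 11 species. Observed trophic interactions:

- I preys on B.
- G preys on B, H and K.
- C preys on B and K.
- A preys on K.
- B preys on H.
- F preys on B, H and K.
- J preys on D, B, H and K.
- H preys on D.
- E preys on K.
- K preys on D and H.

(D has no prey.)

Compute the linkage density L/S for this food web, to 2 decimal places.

There are L = 19 links among S = 11 species.
L/S = 19/11 = 1.7273 ≈ 1.73.

L/S = 1.73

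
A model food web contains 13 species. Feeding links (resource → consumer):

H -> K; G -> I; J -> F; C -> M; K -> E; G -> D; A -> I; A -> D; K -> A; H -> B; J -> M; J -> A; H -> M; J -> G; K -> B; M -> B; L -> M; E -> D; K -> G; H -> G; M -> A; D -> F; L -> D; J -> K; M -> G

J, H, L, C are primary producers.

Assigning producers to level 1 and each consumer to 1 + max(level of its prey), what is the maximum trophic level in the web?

5

Producers (level 1): J, H, L, C.
J → M → A → D → F gives F level 5.
No species has a prey at level 5, so no species reaches level 6.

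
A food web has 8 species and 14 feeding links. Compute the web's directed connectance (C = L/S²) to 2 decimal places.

The web has S = 8 species and L = 14 feeding links.
C = L / S² = 14 / 64 = 0.2188 ≈ 0.22.

C = 0.22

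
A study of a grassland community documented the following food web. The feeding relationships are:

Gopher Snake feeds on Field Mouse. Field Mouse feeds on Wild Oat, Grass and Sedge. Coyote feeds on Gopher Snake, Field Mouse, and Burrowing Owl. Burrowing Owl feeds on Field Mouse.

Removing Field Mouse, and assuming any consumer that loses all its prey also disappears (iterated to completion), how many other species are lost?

3

Remove Field Mouse.
Round 1: Gopher Snake (all prey gone), Burrowing Owl (all prey gone) → extinct.
Round 2: Coyote (all prey gone) → extinct.
No further losses. Total secondary extinctions: 3.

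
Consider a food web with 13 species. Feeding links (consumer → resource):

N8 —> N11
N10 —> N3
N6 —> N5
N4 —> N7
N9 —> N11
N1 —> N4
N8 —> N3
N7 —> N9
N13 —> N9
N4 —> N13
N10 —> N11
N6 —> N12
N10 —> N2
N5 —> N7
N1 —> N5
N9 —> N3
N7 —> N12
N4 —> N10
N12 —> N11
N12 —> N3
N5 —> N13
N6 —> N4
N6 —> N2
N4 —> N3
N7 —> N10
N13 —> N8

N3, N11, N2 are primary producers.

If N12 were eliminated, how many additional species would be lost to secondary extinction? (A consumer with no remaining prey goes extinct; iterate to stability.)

Remove N12.
Every predator of it retains at least one other prey: N7 still has N9, N10; N6 still has N2, N5, N4.
No consumer loses all prey, so no secondary extinctions occur.

0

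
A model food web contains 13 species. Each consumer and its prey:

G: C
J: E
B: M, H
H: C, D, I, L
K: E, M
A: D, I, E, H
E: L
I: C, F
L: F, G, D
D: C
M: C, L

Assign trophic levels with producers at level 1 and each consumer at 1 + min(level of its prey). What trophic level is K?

Trophic level 3

C is a producer → level 1.
M eats C → level 2.
K eats M → level 3.
No prey of K is below level 2, so 3 is the minimum.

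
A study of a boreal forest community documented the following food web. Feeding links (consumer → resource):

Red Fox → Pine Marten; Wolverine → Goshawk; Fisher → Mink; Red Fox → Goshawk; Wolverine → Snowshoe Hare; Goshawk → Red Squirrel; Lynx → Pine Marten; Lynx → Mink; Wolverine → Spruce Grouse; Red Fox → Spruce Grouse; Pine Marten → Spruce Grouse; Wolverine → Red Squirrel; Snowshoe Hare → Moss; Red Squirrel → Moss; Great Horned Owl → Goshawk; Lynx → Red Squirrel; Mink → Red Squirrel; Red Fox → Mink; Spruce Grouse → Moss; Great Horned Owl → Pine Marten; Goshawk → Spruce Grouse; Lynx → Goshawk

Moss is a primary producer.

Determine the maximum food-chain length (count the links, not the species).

3 links

One longest chain: Moss → Spruce Grouse → Pine Marten → Lynx.
It has 4 species and 3 links.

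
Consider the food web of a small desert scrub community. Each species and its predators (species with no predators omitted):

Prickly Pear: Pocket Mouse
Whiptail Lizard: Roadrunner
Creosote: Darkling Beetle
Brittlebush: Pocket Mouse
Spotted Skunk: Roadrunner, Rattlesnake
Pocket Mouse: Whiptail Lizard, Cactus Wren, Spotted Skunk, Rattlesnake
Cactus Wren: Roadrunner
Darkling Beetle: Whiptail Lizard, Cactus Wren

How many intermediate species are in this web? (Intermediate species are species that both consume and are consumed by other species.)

5

Intermediate species (has both prey and predators): Darkling Beetle, Pocket Mouse, Whiptail Lizard, Cactus Wren, Spotted Skunk.
Count: 5.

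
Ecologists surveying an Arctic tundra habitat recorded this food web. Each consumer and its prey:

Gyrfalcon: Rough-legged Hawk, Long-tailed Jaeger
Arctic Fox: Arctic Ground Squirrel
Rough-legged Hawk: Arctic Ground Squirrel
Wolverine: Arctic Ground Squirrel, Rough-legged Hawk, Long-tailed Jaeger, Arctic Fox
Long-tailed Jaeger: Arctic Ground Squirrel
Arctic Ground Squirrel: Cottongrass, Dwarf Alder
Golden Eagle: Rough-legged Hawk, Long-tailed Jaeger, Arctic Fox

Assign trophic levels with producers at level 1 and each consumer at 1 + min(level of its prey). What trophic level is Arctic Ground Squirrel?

Trophic level 2

Cottongrass is a producer → level 1.
Arctic Ground Squirrel eats Cottongrass → level 2.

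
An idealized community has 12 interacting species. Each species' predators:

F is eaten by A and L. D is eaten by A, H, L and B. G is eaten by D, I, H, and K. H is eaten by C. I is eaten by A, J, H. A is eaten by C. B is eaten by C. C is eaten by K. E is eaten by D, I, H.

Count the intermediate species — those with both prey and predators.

6

Intermediate species (has both prey and predators): D, I, A, B, H, C.
Count: 6.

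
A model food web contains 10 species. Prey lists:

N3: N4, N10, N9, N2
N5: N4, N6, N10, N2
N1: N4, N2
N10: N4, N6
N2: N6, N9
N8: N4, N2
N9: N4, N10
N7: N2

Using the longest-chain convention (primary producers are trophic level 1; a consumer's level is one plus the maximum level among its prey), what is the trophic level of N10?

N4 is a producer → level 1.
N10 eats N4 (level 1); other prey at levels: N6 1 → level 2.

Trophic level 2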